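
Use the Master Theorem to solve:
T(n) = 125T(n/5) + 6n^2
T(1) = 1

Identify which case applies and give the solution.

a=125, b=5, f(n)=6n^2. log_5(125) = 3. Since c=2 < 3, Case 1 applies: T(n) = Θ(n^log_b(a)) = O(n^3).

Answer: O(n^3) - Case 1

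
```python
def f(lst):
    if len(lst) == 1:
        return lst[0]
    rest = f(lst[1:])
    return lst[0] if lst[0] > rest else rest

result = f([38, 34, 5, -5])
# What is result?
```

Recursive max over [38, 34, 5, -5] = 38

Answer: 38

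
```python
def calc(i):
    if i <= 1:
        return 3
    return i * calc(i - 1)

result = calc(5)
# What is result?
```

calc(5) = 5 * 4 * 3 * 2 * 3 = 360

Answer: 360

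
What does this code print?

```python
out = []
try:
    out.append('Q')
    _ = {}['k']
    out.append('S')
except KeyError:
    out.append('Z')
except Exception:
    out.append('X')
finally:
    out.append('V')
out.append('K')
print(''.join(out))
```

Execution trace: 'Q' (try body) → 'Z' (except KeyError) → 'V' (finally) → 'K' (after the try/except). Output: QZVK

Answer: QZVK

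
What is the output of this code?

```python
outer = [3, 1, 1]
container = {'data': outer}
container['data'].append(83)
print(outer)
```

Key concept: dict holds reference to list.
Step by step:
`outer = [3, 1, 1]` → outer = [3, 1, 1]
`container = {'data': outer}` → container = {'data': [3, 1, 1]}
`container['data'].append(83)` → outer = [3, 1, 1, 83]; container = {'data': [3, 1, 1, 83]}
`print(outer)` → prints [3, 1, 1, 83]

Answer: [3, 1, 1, 83]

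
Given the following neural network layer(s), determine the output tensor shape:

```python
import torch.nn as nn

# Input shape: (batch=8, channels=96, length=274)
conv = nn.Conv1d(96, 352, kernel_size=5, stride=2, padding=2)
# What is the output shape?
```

Input: (8, 96, 274) -> Output: (8, 352, 137)

Answer: (8, 352, 137)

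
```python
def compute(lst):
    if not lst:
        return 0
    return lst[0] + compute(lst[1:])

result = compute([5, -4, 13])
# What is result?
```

5 + (-4) + 13 + 0 = 14

Answer: 14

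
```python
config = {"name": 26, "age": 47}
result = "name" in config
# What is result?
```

Trace:
`config = {"name": 26, "age": 47}` → config = {'name': 26, 'age': 47}
`result = "name" in config` → result = True
So result = True

Answer: True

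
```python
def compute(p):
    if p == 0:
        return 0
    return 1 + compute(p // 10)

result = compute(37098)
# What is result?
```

Count of digits of 37098: 5

Answer: 5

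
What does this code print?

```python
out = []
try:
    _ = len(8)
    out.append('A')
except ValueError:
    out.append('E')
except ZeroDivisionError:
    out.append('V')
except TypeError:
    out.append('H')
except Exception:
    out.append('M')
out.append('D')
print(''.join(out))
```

Execution trace: 'H' (except TypeError) → 'D' (after the try/except). Output: HD

Answer: HD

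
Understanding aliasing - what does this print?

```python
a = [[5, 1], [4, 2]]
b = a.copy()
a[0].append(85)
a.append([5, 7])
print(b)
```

Key concept: shallow copy with nested lists.
Step by step:
`a = [[5, 1], [4, 2]]` → a = [[5, 1], [4, 2]]
`b = a.copy()` → b = [[5, 1], [4, 2]]
`a[0].append(85)` → a = [[5, 1, 85], [4, 2]]; b = [[5, 1, 85], [4, 2]]
`a.append([5, 7])` → a = [[5, 1, 85], [4, 2], [5, 7]]
`print(b)` → prints [[5, 1, 85], [4, 2]]

Answer: [[5, 1, 85], [4, 2]]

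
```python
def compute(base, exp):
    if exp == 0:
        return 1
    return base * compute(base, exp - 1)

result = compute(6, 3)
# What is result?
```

compute(6, 3) = 6 * 6 * 6 = 216

Answer: 216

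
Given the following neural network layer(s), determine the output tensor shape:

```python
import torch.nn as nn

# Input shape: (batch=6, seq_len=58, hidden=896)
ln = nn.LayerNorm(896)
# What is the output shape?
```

Input: (6, 58, 896) -> Output: (6, 58, 896)

Answer: (6, 58, 896)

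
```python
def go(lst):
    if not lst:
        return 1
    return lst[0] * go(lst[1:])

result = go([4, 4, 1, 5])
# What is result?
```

Product over [4, 4, 1, 5] = 4 * 4 * 1 * 5 = 80

Answer: 80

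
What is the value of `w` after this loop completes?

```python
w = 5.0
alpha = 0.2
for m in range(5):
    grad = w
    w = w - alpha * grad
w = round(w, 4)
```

Gradient descent: w = 5.0 * (1 - 0.2)^5
`w` takes the values: 5.0 → 4.0 → 3.2 → 2.56 → 2.048 → 1.6384

Answer: 1.6384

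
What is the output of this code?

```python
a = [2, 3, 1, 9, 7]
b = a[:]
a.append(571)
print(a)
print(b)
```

Key concept: slice [:] creates copy.
Step by step:
`a = [2, 3, 1, 9, 7]` → a = [2, 3, 1, 9, 7]
`b = a[:]` → b = [2, 3, 1, 9, 7]
`a.append(571)` → a = [2, 3, 1, 9, 7, 571]
`print(a)` → prints [2, 3, 1, 9, 7, 571]
`print(b)` → prints [2, 3, 1, 9, 7]

Answer:
[2, 3, 1, 9, 7, 571]
[2, 3, 1, 9, 7]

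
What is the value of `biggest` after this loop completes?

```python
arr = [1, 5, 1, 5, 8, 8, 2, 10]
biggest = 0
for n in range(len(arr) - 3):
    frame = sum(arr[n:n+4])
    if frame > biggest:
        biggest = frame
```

Max sum of 4-element window in [1, 5, 1, 5, 8, 8, 2, 10]
`biggest` takes the values: 0 → 12 → 19 → 22 → 23 → 28

Answer: 28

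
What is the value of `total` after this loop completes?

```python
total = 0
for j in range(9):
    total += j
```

Sum of 0 to 8 = 36
`total` takes the values: 0 → 1 → 3 → 6 → 10 → 15 → 21 → 28 → 36

Answer: 36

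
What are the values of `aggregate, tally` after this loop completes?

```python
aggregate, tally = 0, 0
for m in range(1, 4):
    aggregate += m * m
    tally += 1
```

Sum of squares and count
`aggregate, tally` takes the values: (0, 0) → (1, 0) → (1, 1) → (5, 1) → (5, 2) → (14, 2) → (14, 3)

Answer: 14, 3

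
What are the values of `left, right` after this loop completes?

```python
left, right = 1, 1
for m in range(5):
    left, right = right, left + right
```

Fibonacci: after 5 iterations
`left, right` takes the values: (1, 1) → (1, 2) → (2, 3) → (3, 5) → (5, 8) → (8, 13)

Answer: 8, 13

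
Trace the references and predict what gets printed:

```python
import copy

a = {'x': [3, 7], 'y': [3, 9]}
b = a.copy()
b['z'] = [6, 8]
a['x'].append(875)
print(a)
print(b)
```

Key concept: shallow copy of dict with mutable values.
Step by step:
`a = {'x': [3, 7], 'y': [3, 9]}` → a = {'x': [3, 7], 'y': [3, 9]}
`b = a.copy()` → b = {'x': [3, 7], 'y': [3, 9]}
`b['z'] = [6, 8]` → b = {'x': [3, 7], 'y': [3, 9], 'z': [6, 8]}
`a['x'].append(875)` → a = {'x': [3, 7, 875], 'y': [3, 9]}; b = {'x': [3, 7, 875], 'y': [3, 9], 'z': [6, 8]}
`print(a)` → prints {'x': [3, 7, 875], 'y': [3, 9]}
`print(b)` → prints {'x': [3, 7, 875], 'y': [3, 9], 'z': [6, 8]}

Answer:
{'x': [3, 7, 875], 'y': [3, 9]}
{'x': [3, 7, 875], 'y': [3, 9], 'z': [6, 8]}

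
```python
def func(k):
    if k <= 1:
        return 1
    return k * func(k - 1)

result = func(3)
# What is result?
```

func(3) = 3 * 2 * 1 = 6

Answer: 6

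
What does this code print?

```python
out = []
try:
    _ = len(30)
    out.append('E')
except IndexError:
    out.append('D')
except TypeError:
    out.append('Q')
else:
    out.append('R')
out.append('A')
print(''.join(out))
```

Execution trace: 'Q' (except TypeError) → 'A' (after the try/except). Output: QA

Answer: QA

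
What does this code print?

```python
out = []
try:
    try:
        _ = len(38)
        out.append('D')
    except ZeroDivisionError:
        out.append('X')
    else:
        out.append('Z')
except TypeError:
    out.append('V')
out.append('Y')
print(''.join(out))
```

Execution trace: 'V' (outer except TypeError) → 'Y' (after the try/except). Output: VY

Answer: VY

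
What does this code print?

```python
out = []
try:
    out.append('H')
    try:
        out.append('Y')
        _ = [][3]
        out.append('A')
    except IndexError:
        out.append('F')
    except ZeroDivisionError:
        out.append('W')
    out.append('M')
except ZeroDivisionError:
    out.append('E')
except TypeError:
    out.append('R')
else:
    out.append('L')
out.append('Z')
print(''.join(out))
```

Execution trace: 'H' (try body) → 'Y' (inner try body) → 'F' (inner except IndexError) → 'M' (try body, no exception) → 'L' (else) → 'Z' (after the try/except). Output: HYFMLZ

Answer: HYFMLZ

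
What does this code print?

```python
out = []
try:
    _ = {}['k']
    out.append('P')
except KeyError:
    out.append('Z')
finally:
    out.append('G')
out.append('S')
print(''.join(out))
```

Execution trace: 'Z' (except KeyError) → 'G' (finally) → 'S' (after the try/except). Output: ZGS

Answer: ZGS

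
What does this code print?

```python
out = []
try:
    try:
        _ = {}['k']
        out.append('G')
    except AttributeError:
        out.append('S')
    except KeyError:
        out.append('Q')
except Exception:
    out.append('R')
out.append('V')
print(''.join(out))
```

Execution trace: 'Q' (inner except KeyError) → 'V' (after the try/except). Output: QV

Answer: QV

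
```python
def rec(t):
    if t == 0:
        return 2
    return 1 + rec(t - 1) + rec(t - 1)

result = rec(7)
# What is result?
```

rec(t) = 1 + 2·rec(t-1), rec(0)=2. Closed form: (2+1)·2^7 - 1 = 383.

Answer: 383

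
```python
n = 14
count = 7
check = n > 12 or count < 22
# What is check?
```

Trace:
`n = 14` → n = 14
`count = 7` → count = 7
`check = n > 12 or count < 22` → check = True
So check = True

Answer: True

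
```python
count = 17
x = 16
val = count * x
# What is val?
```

Trace:
`count = 17` → count = 17
`x = 16` → x = 16
`val = count * x` → val = 272
So val = 272

Answer: 272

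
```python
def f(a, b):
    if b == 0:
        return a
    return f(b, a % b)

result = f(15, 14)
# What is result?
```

f(15, 14) -> f(14, 1) -> f(1, 0) -> 1

Answer: 1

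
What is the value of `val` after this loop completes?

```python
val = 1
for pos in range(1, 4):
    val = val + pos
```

Start at 1, add 1 through 3
`val` takes the values: 1 → 2 → 4 → 7

Answer: 7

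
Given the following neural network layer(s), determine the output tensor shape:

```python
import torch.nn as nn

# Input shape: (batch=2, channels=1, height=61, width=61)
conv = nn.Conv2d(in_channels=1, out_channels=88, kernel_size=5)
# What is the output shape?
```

Input: (2, 1, 61, 61) -> Output: (2, 88, 57, 57)

Answer: (2, 88, 57, 57)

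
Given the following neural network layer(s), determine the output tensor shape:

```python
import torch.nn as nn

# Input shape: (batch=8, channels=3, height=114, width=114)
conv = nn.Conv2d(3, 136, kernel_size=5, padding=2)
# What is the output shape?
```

Input: (8, 3, 114, 114) -> Output: (8, 136, 114, 114)

Answer: (8, 136, 114, 114)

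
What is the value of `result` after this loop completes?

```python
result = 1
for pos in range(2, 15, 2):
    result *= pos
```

Product of even numbers 2 to 14
`result` takes the values: 1 → 2 → 8 → 48 → 384 → 3840 → 46080 → 645120

Answer: 645120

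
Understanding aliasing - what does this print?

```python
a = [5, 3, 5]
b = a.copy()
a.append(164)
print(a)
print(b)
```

Key concept: list.copy() creates independent copy.
Step by step:
`a = [5, 3, 5]` → a = [5, 3, 5]
`b = a.copy()` → b = [5, 3, 5]
`a.append(164)` → a = [5, 3, 5, 164]
`print(a)` → prints [5, 3, 5, 164]
`print(b)` → prints [5, 3, 5]

Answer:
[5, 3, 5, 164]
[5, 3, 5]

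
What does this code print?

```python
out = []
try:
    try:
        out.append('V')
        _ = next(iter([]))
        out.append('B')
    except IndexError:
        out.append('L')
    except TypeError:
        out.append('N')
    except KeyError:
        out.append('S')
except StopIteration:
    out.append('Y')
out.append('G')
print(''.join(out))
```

Execution trace: 'V' (try body) → 'Y' (outer except StopIteration) → 'G' (after the try/except). Output: VYG

Answer: VYG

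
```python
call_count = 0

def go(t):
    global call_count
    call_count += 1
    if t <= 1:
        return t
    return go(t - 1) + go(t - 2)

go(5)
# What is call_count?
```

Calls(t) = 1 + Calls(t-1) + Calls(t-2); Calls(0)=Calls(1)=1. For t=5 this gives 15.

Answer: 15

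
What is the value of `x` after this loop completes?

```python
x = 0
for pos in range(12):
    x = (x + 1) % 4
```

Increment mod 4, 12 times = 0
`x` takes the values: 0 → 1 → 2 → 3 → 0 → 1 → 2 → 3 → 0 → 1 → 2 → 3 → 0

Answer: 0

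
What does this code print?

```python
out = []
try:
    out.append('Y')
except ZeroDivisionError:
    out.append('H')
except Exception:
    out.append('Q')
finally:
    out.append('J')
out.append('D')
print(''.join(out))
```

Execution trace: 'Y' (try body, no exception) → 'J' (finally) → 'D' (after the try/except). Output: YJD

Answer: YJD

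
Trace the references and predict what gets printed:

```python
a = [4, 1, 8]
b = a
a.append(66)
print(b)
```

Key concept: basic list aliasing.
Step by step:
`a = [4, 1, 8]` → a = [4, 1, 8]
`b = a` → b = [4, 1, 8] (same object as a)
`a.append(66)` → a = [4, 1, 8, 66] (same object as b); b = [4, 1, 8, 66] (same object as a)
`print(b)` → prints [4, 1, 8, 66]

Answer: [4, 1, 8, 66]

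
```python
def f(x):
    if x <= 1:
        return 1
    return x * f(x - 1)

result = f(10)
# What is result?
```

f(10) = 10 * 9 * 8 * 7 * 6 * 5 * 4 * 3 * 2 * 1 = 3628800

Answer: 3628800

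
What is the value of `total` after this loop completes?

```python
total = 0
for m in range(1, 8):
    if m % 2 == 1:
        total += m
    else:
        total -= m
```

Add odd, subtract even
`total` takes the values: 0 → 1 → -1 → 2 → -2 → 3 → -3 → 4

Answer: 4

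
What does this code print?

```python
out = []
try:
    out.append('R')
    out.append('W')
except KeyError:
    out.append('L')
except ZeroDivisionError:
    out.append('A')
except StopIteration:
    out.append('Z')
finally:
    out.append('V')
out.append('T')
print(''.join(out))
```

Execution trace: 'R' (try body) → 'W' (try body, no exception) → 'V' (finally) → 'T' (after the try/except). Output: RWVT

Answer: RWVT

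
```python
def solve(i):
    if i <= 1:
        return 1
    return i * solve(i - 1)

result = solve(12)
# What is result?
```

solve(12) = 12 * 11 * 10 * 9 * 8 * 7 * 6 * 5 * 4 * 3 * 2 * 1 = 479001600

Answer: 479001600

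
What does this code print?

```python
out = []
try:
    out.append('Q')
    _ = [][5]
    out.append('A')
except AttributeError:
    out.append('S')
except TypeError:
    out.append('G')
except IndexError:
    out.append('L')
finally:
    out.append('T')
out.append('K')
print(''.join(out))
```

Execution trace: 'Q' (try body) → 'L' (except IndexError) → 'T' (finally) → 'K' (after the try/except). Output: QLTK

Answer: QLTK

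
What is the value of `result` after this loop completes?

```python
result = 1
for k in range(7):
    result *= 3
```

3^7 = 2187
`result` takes the values: 1 → 3 → 9 → 27 → 81 → 243 → 729 → 2187

Answer: 2187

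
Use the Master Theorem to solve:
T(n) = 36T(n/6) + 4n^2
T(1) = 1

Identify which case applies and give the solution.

a=36, b=6, f(n)=4n^2. log_6(36) = 2. Since c=2 = 2, Case 2 applies: T(n) = Θ(n^log_b(a) · log n) = O(n^2 log n).

Answer: O(n^2 log n) - Case 2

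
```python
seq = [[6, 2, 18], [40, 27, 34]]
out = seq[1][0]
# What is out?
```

Trace:
`seq = [[6, 2, 18], [40, 27, 34]]` → seq = [[6, 2, 18], [40, 27, 34]]
`out = seq[1][0]` → out = 40
So out = 40

Answer: 40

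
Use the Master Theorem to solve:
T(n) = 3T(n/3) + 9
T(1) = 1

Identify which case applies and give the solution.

a=3, b=3, f(n)=9. log_3(3) = 1. Since c=0 < 1, Case 1 applies: T(n) = Θ(n^log_b(a)) = O(n).

Answer: O(n) - Case 1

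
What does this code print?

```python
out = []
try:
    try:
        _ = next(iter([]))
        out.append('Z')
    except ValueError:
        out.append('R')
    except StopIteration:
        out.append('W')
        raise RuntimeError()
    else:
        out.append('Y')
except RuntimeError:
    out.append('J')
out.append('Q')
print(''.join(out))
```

Execution trace: 'W' (inner except StopIteration) → 'J' (outer except RuntimeError) → 'Q' (after the try/except). Output: WJQ

Answer: WJQ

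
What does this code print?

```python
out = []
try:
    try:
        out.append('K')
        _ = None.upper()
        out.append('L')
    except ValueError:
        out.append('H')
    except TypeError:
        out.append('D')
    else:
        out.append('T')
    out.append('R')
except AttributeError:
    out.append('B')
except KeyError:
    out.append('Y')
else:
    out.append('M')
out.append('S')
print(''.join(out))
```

Execution trace: 'K' (inner try body) → 'B' (except AttributeError) → 'S' (after the try/except). Output: KBS

Answer: KBS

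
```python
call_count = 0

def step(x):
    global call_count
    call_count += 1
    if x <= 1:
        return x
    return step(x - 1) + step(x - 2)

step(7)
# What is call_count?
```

Calls(x) = 1 + Calls(x-1) + Calls(x-2); Calls(0)=Calls(1)=1. For x=7 this gives 41.

Answer: 41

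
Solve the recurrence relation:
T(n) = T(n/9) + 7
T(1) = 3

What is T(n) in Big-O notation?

Each step divides n by 9 and adds 7. After log_9(n) steps we reach T(1)=3. So T(n) = 7·log_9(n) + 3 = O(log n).

Answer: O(log n)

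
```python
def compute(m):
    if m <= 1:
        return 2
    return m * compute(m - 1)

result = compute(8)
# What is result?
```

compute(8) = 8 * 7 * 6 * 5 * 4 * 3 * 2 * 2 = 80640

Answer: 80640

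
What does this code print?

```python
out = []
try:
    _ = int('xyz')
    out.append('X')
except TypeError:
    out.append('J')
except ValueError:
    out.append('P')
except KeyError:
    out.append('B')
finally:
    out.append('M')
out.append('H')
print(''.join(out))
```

Execution trace: 'P' (except ValueError) → 'M' (finally) → 'H' (after the try/except). Output: PMH

Answer: PMH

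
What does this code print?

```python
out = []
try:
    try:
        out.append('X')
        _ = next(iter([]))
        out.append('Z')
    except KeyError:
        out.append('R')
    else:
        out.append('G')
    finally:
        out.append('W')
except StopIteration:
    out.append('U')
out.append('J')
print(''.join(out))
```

Execution trace: 'X' (try body) → 'W' (finally) → 'U' (outer except StopIteration) → 'J' (after the try/except). Output: XWUJ

Answer: XWUJ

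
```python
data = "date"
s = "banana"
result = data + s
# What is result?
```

Trace:
`data = "date"` → data = 'date'
`s = "banana"` → s = 'banana'
`result = data + s` → result = 'datebanana'
So result = 'datebanana'

Answer: 'datebanana'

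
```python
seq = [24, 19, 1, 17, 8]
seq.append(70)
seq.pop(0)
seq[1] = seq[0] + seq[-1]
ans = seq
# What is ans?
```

Trace:
`seq = [24, 19, 1, 17, 8]` → seq = [24, 19, 1, 17, 8]
`seq.append(70)` → seq = [24, 19, 1, 17, 8, 70]
`seq.pop(0)` → seq = [19, 1, 17, 8, 70]
`seq[1] = seq[0] + seq[-1]` → seq = [19, 89, 17, 8, 70]
`ans = seq` → ans = [19, 89, 17, 8, 70]
So ans = [19, 89, 17, 8, 70]

Answer: [19, 89, 17, 8, 70]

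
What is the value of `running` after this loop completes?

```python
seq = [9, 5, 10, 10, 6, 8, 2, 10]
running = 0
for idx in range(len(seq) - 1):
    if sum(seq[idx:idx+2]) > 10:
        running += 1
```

Count windows with sum > 10
`running` takes the values: 0 → 1 → 2 → 3 → 4 → 5 → 6

Answer: 6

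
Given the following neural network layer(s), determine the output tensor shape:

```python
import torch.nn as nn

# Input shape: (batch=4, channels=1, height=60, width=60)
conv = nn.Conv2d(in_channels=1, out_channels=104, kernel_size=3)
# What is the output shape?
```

Input: (4, 1, 60, 60) -> Output: (4, 104, 58, 58)

Answer: (4, 104, 58, 58)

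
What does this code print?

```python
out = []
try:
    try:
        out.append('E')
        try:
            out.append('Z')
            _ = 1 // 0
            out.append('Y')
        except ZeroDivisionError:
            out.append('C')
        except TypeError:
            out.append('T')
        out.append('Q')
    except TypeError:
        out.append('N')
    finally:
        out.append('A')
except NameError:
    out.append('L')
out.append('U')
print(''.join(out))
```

Execution trace: 'E' (try body) → 'Z' (inner try body) → 'C' (inner except ZeroDivisionError) → 'Q' (try body, no exception) → 'A' (finally) → 'U' (after the try/except). Output: EZCQAU

Answer: EZCQAU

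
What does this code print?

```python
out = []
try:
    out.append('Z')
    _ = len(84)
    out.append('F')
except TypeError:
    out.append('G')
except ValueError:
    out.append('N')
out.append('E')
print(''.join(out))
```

Execution trace: 'Z' (try body) → 'G' (except TypeError) → 'E' (after the try/except). Output: ZGE

Answer: ZGE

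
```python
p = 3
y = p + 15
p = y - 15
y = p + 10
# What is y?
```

Trace:
`p = 3` → p = 3
`y = p + 15` → y = 18
`p = y - 15` → p = 3
`y = p + 10` → y = 13
So y = 13

Answer: 13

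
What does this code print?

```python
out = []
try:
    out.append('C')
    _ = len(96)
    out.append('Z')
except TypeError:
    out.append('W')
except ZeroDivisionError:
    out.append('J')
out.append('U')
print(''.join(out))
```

Execution trace: 'C' (try body) → 'W' (except TypeError) → 'U' (after the try/except). Output: CWU

Answer: CWU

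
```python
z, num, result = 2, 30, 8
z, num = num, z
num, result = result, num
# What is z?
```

Trace:
`z, num, result = 2, 30, 8` → z = 2; num = 30; result = 8
`z, num = num, z` → z = 30; num = 2
`num, result = result, num` → num = 8; result = 2
So z = 30

Answer: 30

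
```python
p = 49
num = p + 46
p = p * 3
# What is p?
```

Trace:
`p = 49` → p = 49
`num = p + 46` → num = 95
`p = p * 3` → p = 147
So p = 147

Answer: 147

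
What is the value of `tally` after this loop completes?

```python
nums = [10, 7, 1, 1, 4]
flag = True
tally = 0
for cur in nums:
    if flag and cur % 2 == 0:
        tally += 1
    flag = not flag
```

Count even values at even positions
`tally` takes the values: 0 → 1 → 2

Answer: 2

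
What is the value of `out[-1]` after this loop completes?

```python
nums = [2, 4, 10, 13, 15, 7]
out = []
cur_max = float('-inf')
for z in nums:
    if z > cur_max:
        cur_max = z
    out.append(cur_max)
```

Running max ends at 15
`out` takes the values: [] → [2] → [2, 4] → [2, 4, 10] → [2, 4, 10, 13] → [2, 4, 10, 13, 15] → [2, 4, 10, 13, 15, 15]
So `out[-1]` = 15

Answer: 15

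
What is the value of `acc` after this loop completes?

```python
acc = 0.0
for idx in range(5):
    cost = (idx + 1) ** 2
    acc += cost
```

Sum of squared losses 1² + 2² + ... + 5²
`acc` takes the values: 0.0 → 1.0 → 5.0 → 14.0 → 30.0 → 55.0

Answer: 55.0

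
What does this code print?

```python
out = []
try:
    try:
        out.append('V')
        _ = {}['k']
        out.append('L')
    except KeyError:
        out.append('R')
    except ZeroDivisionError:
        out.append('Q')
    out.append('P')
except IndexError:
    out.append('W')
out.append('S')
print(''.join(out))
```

Execution trace: 'V' (inner try body) → 'R' (inner except KeyError) → 'P' (try body, no exception) → 'S' (after the try/except). Output: VRPS

Answer: VRPS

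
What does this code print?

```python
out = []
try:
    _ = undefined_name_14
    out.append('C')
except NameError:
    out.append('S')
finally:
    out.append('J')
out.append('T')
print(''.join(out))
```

Execution trace: 'S' (except NameError) → 'J' (finally) → 'T' (after the try/except). Output: SJT

Answer: SJT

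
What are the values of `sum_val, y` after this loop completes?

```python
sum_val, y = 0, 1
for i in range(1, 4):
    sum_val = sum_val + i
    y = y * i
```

Sum and factorial of 1 to 3
`sum_val, y` takes the values: (0, 1) → (1, 1) → (3, 1) → (3, 2) → (6, 2) → (6, 6)

Answer: 6, 6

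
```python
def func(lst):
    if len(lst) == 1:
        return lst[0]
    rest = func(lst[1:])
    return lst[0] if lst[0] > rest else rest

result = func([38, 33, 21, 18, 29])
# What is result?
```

Recursive max over [38, 33, 21, 18, 29] = 38

Answer: 38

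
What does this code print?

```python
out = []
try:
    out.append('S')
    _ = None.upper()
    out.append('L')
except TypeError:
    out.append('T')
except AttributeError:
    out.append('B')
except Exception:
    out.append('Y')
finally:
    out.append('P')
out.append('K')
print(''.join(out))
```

Execution trace: 'S' (try body) → 'B' (except AttributeError) → 'P' (finally) → 'K' (after the try/except). Output: SBPK

Answer: SBPK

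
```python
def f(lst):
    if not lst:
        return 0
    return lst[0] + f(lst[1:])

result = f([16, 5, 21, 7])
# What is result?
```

16 + 5 + 21 + 7 + 0 = 49

Answer: 49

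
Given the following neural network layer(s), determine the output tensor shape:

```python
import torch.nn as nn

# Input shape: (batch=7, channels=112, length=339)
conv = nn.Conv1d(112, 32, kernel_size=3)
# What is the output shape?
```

Input: (7, 112, 339) -> Output: (7, 32, 337)

Answer: (7, 32, 337)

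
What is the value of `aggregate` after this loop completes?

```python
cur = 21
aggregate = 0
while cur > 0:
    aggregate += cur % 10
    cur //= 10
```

Sum digits of 21
`aggregate` takes the values: 0 → 1 → 3

Answer: 3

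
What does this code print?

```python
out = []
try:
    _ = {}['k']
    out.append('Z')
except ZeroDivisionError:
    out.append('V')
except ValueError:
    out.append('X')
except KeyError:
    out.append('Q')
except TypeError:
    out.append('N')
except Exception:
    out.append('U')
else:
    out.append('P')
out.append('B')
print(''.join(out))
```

Execution trace: 'Q' (except KeyError) → 'B' (after the try/except). Output: QB

Answer: QB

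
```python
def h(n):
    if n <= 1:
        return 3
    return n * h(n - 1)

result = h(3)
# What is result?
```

h(3) = 3 * 2 * 3 = 18

Answer: 18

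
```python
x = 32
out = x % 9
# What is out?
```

Trace:
`x = 32` → x = 32
`out = x % 9` → out = 5
So out = 5

Answer: 5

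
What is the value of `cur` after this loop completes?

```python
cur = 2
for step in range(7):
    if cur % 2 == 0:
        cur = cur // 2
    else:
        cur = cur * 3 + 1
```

Collatz-style transformation from 2
`cur` takes the values: 2 → 1 → 4 → 2 → 1 → 4 → 2 → 1

Answer: 1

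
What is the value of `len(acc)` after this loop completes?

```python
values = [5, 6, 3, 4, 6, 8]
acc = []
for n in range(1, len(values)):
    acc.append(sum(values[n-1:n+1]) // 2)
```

Number of 2-element averages
`acc` takes the values: [] → [5] → [5, 4] → [5, 4, 3] → [5, 4, 3, 5] → [5, 4, 3, 5, 7]
So `len(acc)` = 5

Answer: 5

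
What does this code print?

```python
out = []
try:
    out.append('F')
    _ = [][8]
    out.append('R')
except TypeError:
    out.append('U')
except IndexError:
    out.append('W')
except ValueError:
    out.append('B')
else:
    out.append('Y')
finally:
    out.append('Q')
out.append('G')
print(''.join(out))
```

Execution trace: 'F' (try body) → 'W' (except IndexError) → 'Q' (finally) → 'G' (after the try/except). Output: FWQG

Answer: FWQG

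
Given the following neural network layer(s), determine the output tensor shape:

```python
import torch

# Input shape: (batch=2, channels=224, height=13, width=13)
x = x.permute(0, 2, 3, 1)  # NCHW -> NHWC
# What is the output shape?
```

Input: (2, 224, 13, 13) -> Output: (2, 13, 13, 224)

Answer: (2, 13, 13, 224)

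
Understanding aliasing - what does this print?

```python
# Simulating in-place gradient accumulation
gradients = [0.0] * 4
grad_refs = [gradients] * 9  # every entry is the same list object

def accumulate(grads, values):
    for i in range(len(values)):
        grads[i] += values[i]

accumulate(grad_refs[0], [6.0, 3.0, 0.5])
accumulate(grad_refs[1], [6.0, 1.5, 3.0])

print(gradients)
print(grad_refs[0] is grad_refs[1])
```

Key concept: gradient accumulation aliasing.
Step by step:
`gradients = [0.0] * 4` → gradients = [0.0, 0.0, 0.0, 0.0]
`grad_refs = [gradients] * 9` → grad_refs = [[0.0, 0.0, 0.0, 0.0], [0.0, 0.0, 0.0, 0.0], [0.0, 0.0, 0.0, 0.0], [0.0, 0.0, 0.0, 0.0], [0.0, 0.0, 0.0, 0.0], [0.0, 0.0, 0.0, 0.0], [0.0, 0.0, 0.0, 0.0], [0.0, 0.0, 0.0, 0.0], [0.0, 0.0, 0.0, 0.0]]
`accumulate(grad_refs[0], [6.0, 3.0, 0.5])` → gradients = [6.0, 3.0, 0.5, 0.0]; grad_refs = [[6.0, 3.0, 0.5, 0.0], [6.0, 3.0, 0.5, 0.0], [6.0, 3.0, 0.5, 0.0], [6.0, 3.0, 0.5, 0.0], [6.0, 3.0, 0.5, 0.0], [6.0, 3.0, 0.5, 0.0], [6.0, 3.0, 0.5, 0.0], [6.0, 3.0, 0.5, 0.0], [6.0, 3.0, 0.5, 0.0]]
`accumulate(grad_refs[1], [6.0, 1.5, 3.0])` → gradients = [12.0, 4.5, 3.5, 0.0]; grad_refs = [[12.0, 4.5, 3.5, 0.0], [12.0, 4.5, 3.5, 0.0], [12.0, 4.5, 3.5, 0.0], [12.0, 4.5, 3.5, 0.0], [12.0, 4.5, 3.5, 0.0], [12.0, 4.5, 3.5, 0.0], [12.0, 4.5, 3.5, 0.0], [12.0, 4.5, 3.5, 0.0], [12.0, 4.5, 3.5, 0.0]]
`print(gradients)` → prints [12.0, 4.5, 3.5, 0.0]
`print(grad_refs[0] is grad_refs[1])` → prints True

Answer:
[12.0, 4.5, 3.5, 0.0]
True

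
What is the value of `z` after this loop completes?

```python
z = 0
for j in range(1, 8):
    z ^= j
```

XOR of 1 to 7
`z` takes the values: 0 → 1 → 3 → 0 → 4 → 1 → 7 → 0

Answer: 0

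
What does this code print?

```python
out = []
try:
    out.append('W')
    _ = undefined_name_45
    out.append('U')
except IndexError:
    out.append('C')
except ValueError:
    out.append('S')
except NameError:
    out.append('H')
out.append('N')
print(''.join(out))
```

Execution trace: 'W' (try body) → 'H' (except NameError) → 'N' (after the try/except). Output: WHN

Answer: WHN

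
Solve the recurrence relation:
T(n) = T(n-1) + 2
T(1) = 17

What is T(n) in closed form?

Unrolling: T(n) = T(1) + 2·(n-1) = 17 + 2(n-1) = 2n + 15.

Answer: T(n) = 2n + 15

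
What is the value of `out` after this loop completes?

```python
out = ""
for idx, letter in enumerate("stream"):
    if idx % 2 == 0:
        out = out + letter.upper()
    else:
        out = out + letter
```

Uppercase even positions in 'stream'
`out` takes the values: "" → "S" → "St" → "StR" → "StRe" → "StReA" → "StReAm"

Answer: "StReAm"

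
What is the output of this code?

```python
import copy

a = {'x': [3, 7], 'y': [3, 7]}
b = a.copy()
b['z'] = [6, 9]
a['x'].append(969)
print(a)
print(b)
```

Key concept: shallow copy of dict with mutable values.
Step by step:
`a = {'x': [3, 7], 'y': [3, 7]}` → a = {'x': [3, 7], 'y': [3, 7]}
`b = a.copy()` → b = {'x': [3, 7], 'y': [3, 7]}
`b['z'] = [6, 9]` → b = {'x': [3, 7], 'y': [3, 7], 'z': [6, 9]}
`a['x'].append(969)` → a = {'x': [3, 7, 969], 'y': [3, 7]}; b = {'x': [3, 7, 969], 'y': [3, 7], 'z': [6, 9]}
`print(a)` → prints {'x': [3, 7, 969], 'y': [3, 7]}
`print(b)` → prints {'x': [3, 7, 969], 'y': [3, 7], 'z': [6, 9]}

Answer:
{'x': [3, 7, 969], 'y': [3, 7]}
{'x': [3, 7, 969], 'y': [3, 7], 'z': [6, 9]}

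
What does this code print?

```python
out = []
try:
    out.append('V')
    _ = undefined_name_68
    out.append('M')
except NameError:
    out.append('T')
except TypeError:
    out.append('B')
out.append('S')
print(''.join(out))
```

Execution trace: 'V' (try body) → 'T' (except NameError) → 'S' (after the try/except). Output: VTS

Answer: VTS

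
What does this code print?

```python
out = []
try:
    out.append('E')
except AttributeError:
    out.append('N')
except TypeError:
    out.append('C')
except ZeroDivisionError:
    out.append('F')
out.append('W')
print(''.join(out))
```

Execution trace: 'E' (try body, no exception) → 'W' (after the try/except). Output: EW

Answer: EW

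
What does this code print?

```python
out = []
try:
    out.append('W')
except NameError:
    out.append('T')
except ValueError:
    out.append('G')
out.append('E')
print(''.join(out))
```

Execution trace: 'W' (try body, no exception) → 'E' (after the try/except). Output: WE

Answer: WE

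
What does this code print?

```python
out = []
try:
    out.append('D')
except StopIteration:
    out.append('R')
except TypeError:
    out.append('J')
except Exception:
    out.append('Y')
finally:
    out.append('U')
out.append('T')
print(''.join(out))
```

Execution trace: 'D' (try body, no exception) → 'U' (finally) → 'T' (after the try/except). Output: DUT

Answer: DUT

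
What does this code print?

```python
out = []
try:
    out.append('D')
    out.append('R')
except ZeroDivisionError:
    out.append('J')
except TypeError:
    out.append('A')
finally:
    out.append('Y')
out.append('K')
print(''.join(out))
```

Execution trace: 'D' (try body) → 'R' (try body, no exception) → 'Y' (finally) → 'K' (after the try/except). Output: DRYK

Answer: DRYK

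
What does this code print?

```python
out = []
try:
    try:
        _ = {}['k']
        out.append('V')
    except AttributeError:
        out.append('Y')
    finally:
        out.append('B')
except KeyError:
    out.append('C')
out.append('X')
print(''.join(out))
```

Execution trace: 'B' (inner finally) → 'C' (outer except KeyError) → 'X' (after the try/except). Output: BCX

Answer: BCX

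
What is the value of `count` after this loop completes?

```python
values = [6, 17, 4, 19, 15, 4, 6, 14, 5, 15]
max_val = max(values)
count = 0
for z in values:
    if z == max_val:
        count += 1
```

Count of max value 19 in [6, 17, 4, 19, 15, 4, 6, 14, 5, 15]
`count` takes the values: 0 → 1

Answer: 1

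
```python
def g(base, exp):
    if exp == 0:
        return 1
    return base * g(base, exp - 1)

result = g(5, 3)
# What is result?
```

g(5, 3) = 5 * 5 * 5 = 125

Answer: 125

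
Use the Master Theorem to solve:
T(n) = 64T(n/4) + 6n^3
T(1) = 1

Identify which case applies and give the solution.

a=64, b=4, f(n)=6n^3. log_4(64) = 3. Since c=3 = 3, Case 2 applies: T(n) = Θ(n^log_b(a) · log n) = O(n^3 log n).

Answer: O(n^3 log n) - Case 2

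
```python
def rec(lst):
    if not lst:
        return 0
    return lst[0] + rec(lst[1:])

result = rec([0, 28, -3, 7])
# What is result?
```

0 + 28 + (-3) + 7 + 0 = 32

Answer: 32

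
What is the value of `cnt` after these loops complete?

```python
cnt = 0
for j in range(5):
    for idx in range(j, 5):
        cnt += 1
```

Upper triangle: 5 + 4 + ... + 1
`cnt` takes the values: 0 → 1 → 2 → 3 → 4 → 5 → 6 → 7 → 8 → 9 → 10 → 11 → 12 → 13 → 14 → 15

Answer: 15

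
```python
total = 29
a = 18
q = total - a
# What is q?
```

Trace:
`total = 29` → total = 29
`a = 18` → a = 18
`q = total - a` → q = 11
So q = 11

Answer: 11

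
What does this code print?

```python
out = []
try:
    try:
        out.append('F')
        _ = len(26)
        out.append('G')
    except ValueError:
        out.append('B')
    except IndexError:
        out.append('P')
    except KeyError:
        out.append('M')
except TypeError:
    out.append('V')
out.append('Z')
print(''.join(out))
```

Execution trace: 'F' (try body) → 'V' (outer except TypeError) → 'Z' (after the try/except). Output: FVZ

Answer: FVZ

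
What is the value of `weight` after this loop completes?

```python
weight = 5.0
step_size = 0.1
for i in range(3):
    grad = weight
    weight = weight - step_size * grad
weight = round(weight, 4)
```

Gradient descent: w = 5.0 * (1 - 0.1)^3
`weight` takes the values: 5.0 → 4.5 → 4.05 → 3.645

Answer: 3.645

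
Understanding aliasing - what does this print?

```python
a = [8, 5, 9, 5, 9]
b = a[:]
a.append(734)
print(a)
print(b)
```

Key concept: slice [:] creates copy.
Step by step:
`a = [8, 5, 9, 5, 9]` → a = [8, 5, 9, 5, 9]
`b = a[:]` → b = [8, 5, 9, 5, 9]
`a.append(734)` → a = [8, 5, 9, 5, 9, 734]
`print(a)` → prints [8, 5, 9, 5, 9, 734]
`print(b)` → prints [8, 5, 9, 5, 9]

Answer:
[8, 5, 9, 5, 9, 734]
[8, 5, 9, 5, 9]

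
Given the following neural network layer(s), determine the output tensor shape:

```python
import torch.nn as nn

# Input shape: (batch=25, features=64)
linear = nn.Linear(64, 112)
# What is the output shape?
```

Input: (25, 64) -> Output: (25, 112)

Answer: (25, 112)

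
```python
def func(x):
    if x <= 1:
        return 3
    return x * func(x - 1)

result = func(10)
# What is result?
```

func(10) = 10 * 9 * 8 * 7 * 6 * 5 * 4 * 3 * 2 * 3 = 10886400

Answer: 10886400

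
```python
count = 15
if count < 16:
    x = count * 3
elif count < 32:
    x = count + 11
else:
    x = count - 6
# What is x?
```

Trace:
`count = 15` → count = 15
`if count < 16: ...` → count < 16 is True → x = 45
So x = 45

Answer: 45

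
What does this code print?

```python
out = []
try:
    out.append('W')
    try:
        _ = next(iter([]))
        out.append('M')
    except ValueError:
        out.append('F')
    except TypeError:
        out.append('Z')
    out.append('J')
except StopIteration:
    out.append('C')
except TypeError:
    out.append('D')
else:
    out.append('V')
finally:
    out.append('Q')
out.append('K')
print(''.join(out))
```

Execution trace: 'W' (try body) → 'C' (except StopIteration) → 'Q' (finally) → 'K' (after the try/except). Output: WCQK

Answer: WCQK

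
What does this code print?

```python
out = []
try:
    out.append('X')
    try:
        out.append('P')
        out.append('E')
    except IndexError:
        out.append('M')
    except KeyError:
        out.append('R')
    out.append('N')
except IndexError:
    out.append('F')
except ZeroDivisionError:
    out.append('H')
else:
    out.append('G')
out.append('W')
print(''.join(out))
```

Execution trace: 'X' (try body) → 'P' (inner try body) → 'E' (inner try body, no exception) → 'N' (try body, no exception) → 'G' (else) → 'W' (after the try/except). Output: XPENGW

Answer: XPENGW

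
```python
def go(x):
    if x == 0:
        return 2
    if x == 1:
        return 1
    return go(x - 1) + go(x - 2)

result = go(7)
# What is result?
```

Build up from base cases: go(0)=2, go(1)=1, go(2)=3, go(3)=4, go(4)=7, go(5)=11, go(6)=18, ..., go(7)=29

Answer: 29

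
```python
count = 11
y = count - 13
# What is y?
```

Trace:
`count = 11` → count = 11
`y = count - 13` → y = -2
So y = -2

Answer: -2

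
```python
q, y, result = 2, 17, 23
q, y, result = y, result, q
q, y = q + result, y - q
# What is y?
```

Trace:
`q, y, result = 2, 17, 23` → q = 2; y = 17; result = 23
`q, y, result = y, result, q` → q = 17; y = 23; result = 2
`q, y = q + result, y - q` → q = 19; y = 6
So y = 6

Answer: 6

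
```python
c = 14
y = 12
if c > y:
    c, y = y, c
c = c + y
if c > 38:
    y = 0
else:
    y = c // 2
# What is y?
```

Trace:
`c = 14` → c = 14
`y = 12` → y = 12
`if c > y: ...` → c > y is True → c = 12; y = 14
`c = c + y` → c = 26
`if c > 38: ...` → c > 38 is False, take else branch → y = 13
So y = 13

Answer: 13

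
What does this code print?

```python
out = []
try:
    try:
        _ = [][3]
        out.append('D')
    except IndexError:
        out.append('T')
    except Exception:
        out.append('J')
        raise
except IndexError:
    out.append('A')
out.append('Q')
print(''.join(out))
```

Execution trace: 'T' (inner except IndexError) → 'Q' (after the try/except). Output: TQ

Answer: TQ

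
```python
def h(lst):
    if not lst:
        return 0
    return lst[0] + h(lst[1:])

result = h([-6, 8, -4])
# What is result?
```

(-6) + 8 + (-4) + 0 = -2

Answer: -2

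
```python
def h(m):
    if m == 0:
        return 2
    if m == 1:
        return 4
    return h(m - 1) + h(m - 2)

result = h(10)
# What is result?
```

Build up from base cases: h(0)=2, h(1)=4, h(2)=6, h(3)=10, h(4)=16, h(5)=26, h(6)=42, ..., h(10)=288

Answer: 288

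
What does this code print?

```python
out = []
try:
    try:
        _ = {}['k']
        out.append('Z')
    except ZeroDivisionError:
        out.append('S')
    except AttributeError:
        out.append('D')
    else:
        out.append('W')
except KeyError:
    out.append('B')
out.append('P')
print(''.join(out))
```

Execution trace: 'B' (outer except KeyError) → 'P' (after the try/except). Output: BP

Answer: BP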